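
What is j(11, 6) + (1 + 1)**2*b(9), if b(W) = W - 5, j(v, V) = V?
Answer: 22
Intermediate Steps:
b(W) = -5 + W
j(11, 6) + (1 + 1)**2*b(9) = 6 + (1 + 1)**2*(-5 + 9) = 6 + 2**2*4 = 6 + 4*4 = 6 + 16 = 22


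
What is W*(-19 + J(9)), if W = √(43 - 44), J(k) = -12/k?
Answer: -61*I/3 ≈ -20.333*I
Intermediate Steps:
W = I (W = √(-1) = I ≈ 1.0*I)
W*(-19 + J(9)) = I*(-19 - 12/9) = I*(-19 - 12*⅑) = I*(-19 - 4/3) = I*(-61/3) = -61*I/3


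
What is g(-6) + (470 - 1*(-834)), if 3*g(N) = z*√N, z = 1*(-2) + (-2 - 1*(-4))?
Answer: 1304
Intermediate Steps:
z = 0 (z = -2 + (-2 + 4) = -2 + 2 = 0)
g(N) = 0 (g(N) = (0*√N)/3 = (⅓)*0 = 0)
g(-6) + (470 - 1*(-834)) = 0 + (470 - 1*(-834)) = 0 + (470 + 834) = 0 + 1304 = 1304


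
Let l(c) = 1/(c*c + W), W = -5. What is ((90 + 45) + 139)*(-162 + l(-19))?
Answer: -7900927/178 ≈ -44387.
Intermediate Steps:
l(c) = 1/(-5 + c²) (l(c) = 1/(c*c - 5) = 1/(c² - 5) = 1/(-5 + c²))
((90 + 45) + 139)*(-162 + l(-19)) = ((90 + 45) + 139)*(-162 + 1/(-5 + (-19)²)) = (135 + 139)*(-162 + 1/(-5 + 361)) = 274*(-162 + 1/356) = 274*(-57671/356) = -7900927/178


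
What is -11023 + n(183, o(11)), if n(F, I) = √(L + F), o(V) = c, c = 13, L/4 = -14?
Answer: -11023 + √127 ≈ -11012.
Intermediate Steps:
L = -56 (L = 4*(-14) = -56)
o(V) = 13
n(F, I) = √(-56 + F)
-11023 + n(183, o(11)) = -11023 + √(-56 + 183) = -11023 + √127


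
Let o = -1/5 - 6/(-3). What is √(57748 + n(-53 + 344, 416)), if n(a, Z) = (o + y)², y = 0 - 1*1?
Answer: 2*√360929/5 ≈ 240.31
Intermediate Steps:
y = -1 (y = 0 - 1 = -1)
o = 9/5 (o = -1*⅕ - 6*(-⅓) = -⅕ + 2 = 9/5 ≈ 1.8000)
n(a, Z) = 16/25 (n(a, Z) = (9/5 - 1)² = (⅘)² = 16/25)
√(57748 + n(-53 + 344, 416)) = √(57748 + 16/25) = √(1443716/25) = 2*√360929/5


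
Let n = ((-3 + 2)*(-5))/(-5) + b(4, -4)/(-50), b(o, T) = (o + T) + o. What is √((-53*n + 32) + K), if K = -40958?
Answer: I*√1021719/5 ≈ 202.16*I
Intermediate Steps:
b(o, T) = T + 2*o (b(o, T) = (T + o) + o = T + 2*o)
n = -27/25 (n = ((-3 + 2)*(-5))/(-5) + (-4 + 2*4)/(-50) = -1*(-5)*(-⅕) + (-4 + 8)*(-1/50) = 5*(-⅕) + 4*(-1/50) = -1 - 2/25 = -27/25 ≈ -1.0800)
√((-53*n + 32) + K) = √((-53*(-27/25) + 32) - 40958) = √((1431/25 + 32) - 40958) = √(2231/25 - 40958) = √(-1021719/25) = I*√1021719/5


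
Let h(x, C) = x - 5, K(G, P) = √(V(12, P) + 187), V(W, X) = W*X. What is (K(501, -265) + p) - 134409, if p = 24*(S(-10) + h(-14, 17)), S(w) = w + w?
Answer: -135345 + I*√2993 ≈ -1.3535e+5 + 54.708*I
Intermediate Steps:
S(w) = 2*w
K(G, P) = √(187 + 12*P) (K(G, P) = √(12*P + 187) = √(187 + 12*P))
h(x, C) = -5 + x
p = -936 (p = 24*(2*(-10) + (-5 - 14)) = 24*(-20 - 19) = 24*(-39) = -936)
(K(501, -265) + p) - 134409 = (√(187 + 12*(-265)) - 936) - 134409 = (√(187 - 3180) - 936) - 134409 = (√(-2993) - 936) - 134409 = (I*√2993 - 936) - 134409 = (-936 + I*√2993) - 134409 = -135345 + I*√2993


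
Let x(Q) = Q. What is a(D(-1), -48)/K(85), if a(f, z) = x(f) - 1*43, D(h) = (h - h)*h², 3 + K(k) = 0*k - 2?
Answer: 43/5 ≈ 8.6000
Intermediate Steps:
K(k) = -5 (K(k) = -3 + (0*k - 2) = -3 + (0 - 2) = -3 - 2 = -5)
D(h) = 0 (D(h) = 0*h² = 0)
a(f, z) = -43 + f (a(f, z) = f - 1*43 = f - 43 = -43 + f)
a(D(-1), -48)/K(85) = (-43 + 0)/(-5) = -43*(-⅕) = 43/5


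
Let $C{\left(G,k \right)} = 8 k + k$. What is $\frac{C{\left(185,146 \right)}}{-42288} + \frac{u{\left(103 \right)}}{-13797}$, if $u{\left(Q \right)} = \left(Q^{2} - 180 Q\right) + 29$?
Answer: $\frac{5852417}{10804584} \approx 0.54166$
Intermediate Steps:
$u{\left(Q \right)} = 29 + Q^{2} - 180 Q$
$C{\left(G,k \right)} = 9 k$
$\frac{C{\left(185,146 \right)}}{-42288} + \frac{u{\left(103 \right)}}{-13797} = \frac{9 \cdot 146}{-42288} + \frac{29 + 103^{2} - 18540}{-13797} = 1314 \left(- \frac{1}{42288}\right) + \left(29 + 10609 - 18540\right) \left(- \frac{1}{13797}\right) = - \frac{219}{7048} - - \frac{878}{1533} = - \frac{219}{7048} + \frac{878}{1533} = \frac{5852417}{10804584}$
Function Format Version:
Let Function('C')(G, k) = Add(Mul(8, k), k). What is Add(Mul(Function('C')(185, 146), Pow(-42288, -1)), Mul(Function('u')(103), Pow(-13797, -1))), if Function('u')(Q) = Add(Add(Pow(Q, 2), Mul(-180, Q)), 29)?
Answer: Rational(5852417, 10804584) ≈ 0.54166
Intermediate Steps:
Function('u')(Q) = Add(29, Pow(Q, 2), Mul(-180, Q))
Function('C')(G, k) = Mul(9, k)
Add(Mul(Function('C')(185, 146), Pow(-42288, -1)), Mul(Function('u')(103), Pow(-13797, -1))) = Add(Mul(Mul(9, 146), Pow(-42288, -1)), Mul(Add(29, Pow(103, 2), Mul(-180, 103)), Pow(-13797, -1))) = Add(Mul(1314, Rational(-1, 42288)), Mul(Add(29, 10609, -18540), Rational(-1, 13797))) = Add(Rational(-219, 7048), Mul(-7902, Rational(-1, 13797))) = Add(Rational(-219, 7048), Rational(878, 1533)) = Rational(5852417, 10804584)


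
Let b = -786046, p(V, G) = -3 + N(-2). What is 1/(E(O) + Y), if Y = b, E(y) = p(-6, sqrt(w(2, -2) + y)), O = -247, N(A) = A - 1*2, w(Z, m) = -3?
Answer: -1/786053 ≈ -1.2722e-6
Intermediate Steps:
N(A) = -2 + A (N(A) = A - 2 = -2 + A)
p(V, G) = -7 (p(V, G) = -3 + (-2 - 2) = -3 - 4 = -7)
E(y) = -7
Y = -786046
1/(E(O) + Y) = 1/(-7 - 786046) = 1/(-786053) = -1/786053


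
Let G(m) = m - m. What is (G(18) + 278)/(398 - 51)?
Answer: 278/347 ≈ 0.80115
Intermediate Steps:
G(m) = 0
(G(18) + 278)/(398 - 51) = (0 + 278)/(398 - 51) = 278/347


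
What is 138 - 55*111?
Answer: -5967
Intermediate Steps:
138 - 55*111 = 138 - 6105 = -5967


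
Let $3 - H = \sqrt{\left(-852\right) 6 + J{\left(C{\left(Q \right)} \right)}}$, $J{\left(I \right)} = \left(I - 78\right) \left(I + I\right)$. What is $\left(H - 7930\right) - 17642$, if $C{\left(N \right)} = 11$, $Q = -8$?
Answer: $-25569 - i \sqrt{6586} \approx -25569.0 - 81.154 i$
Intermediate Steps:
$J{\left(I \right)} = 2 I \left(-78 + I\right)$ ($J{\left(I \right)} = \left(-78 + I\right) 2 I = 2 I \left(-78 + I\right)$)
$H = 3 - i \sqrt{6586}$ ($H = 3 - \sqrt{\left(-852\right) 6 + 2 \cdot 11 \left(-78 + 11\right)} = 3 - \sqrt{-5112 + 2 \cdot 11 \left(-67\right)} = 3 - \sqrt{-5112 - 1474} = 3 - \sqrt{-6586} = 3 - i \sqrt{6586} \approx 3.0 - 81.154 i$)
$\left(H - 7930\right) - 17642 = \left(\left(3 - i \sqrt{6586}\right) - 7930\right) - 17642 = \left(-7927 - i \sqrt{6586}\right) - 17642 = -25569 - i \sqrt{6586}$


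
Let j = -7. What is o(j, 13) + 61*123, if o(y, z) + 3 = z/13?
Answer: 7501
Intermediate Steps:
o(y, z) = -3 + z/13
o(j, 13) + 61*123 = (-3 + (1/13)*13) + 61*123 = (-3 + 1) + 7503 = -2 + 7503 = 7501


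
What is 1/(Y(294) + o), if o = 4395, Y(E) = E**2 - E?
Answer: 1/90537 ≈ 1.1045e-5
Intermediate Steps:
1/(Y(294) + o) = 1/(294*(-1 + 294) + 4395) = 1/(294*293 + 4395) = 1/(86142 + 4395) = 1/90537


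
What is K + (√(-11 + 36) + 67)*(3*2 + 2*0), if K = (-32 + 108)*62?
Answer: 5144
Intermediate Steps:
K = 4712 (K = 76*62 = 4712)
K + (√(-11 + 36) + 67)*(3*2 + 2*0) = 4712 + (√(-11 + 36) + 67)*(3*2 + 2*0) = 4712 + (√25 + 67)*(6 + 0) = 4712 + (5 + 67)*6 = 4712 + 72*6 = 4712 + 432 = 5144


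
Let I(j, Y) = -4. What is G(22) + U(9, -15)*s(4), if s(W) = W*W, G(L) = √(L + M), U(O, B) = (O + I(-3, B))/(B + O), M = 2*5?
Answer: -40/3 + 4*√2 ≈ -7.6765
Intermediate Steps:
M = 10
U(O, B) = (-4 + O)/(B + O) (U(O, B) = (O - 4)/(B + O) = (-4 + O)/(B + O))
G(L) = √(10 + L) (G(L) = √(L + 10) = √(10 + L))
s(W) = W²
G(22) + U(9, -15)*s(4) = √(10 + 22) + ((-4 + 9)/(-15 + 9))*4² = √32 + (5/(-6))*16 = 4*√2 - ⅙*5*16 = 4*√2 - ⅚*16 = 4*√2 - 40/3 = -40/3 + 4*√2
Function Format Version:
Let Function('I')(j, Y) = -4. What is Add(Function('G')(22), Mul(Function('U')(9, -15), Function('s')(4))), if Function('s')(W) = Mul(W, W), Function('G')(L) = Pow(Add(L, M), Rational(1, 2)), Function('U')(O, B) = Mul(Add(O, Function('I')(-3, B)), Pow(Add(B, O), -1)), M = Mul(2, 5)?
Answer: Add(Rational(-40, 3), Mul(4, Pow(2, Rational(1, 2)))) ≈ -7.6765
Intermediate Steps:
M = 10
Function('U')(O, B) = Mul(Pow(Add(B, O), -1), Add(-4, O)) (Function('U')(O, B) = Mul(Add(O, -4), Pow(Add(B, O), -1)) = Mul(Add(-4, O), Pow(Add(B, O), -1)) = Mul(Pow(Add(B, O), -1), Add(-4, O)))
Function('G')(L) = Pow(Add(10, L), Rational(1, 2)) (Function('G')(L) = Pow(Add(L, 10), Rational(1, 2)) = Pow(Add(10, L), Rational(1, 2)))
Function('s')(W) = Pow(W, 2)
Add(Function('G')(22), Mul(Function('U')(9, -15), Function('s')(4))) = Add(Pow(Add(10, 22), Rational(1, 2)), Mul(Mul(Pow(Add(-15, 9), -1), Add(-4, 9)), Pow(4, 2))) = Add(Pow(32, Rational(1, 2)), Mul(Mul(Pow(-6, -1), 5), 16)) = Add(Mul(4, Pow(2, Rational(1, 2))), Mul(Mul(Rational(-1, 6), 5), 16)) = Add(Mul(4, Pow(2, Rational(1, 2))), Mul(Rational(-5, 6), 16)) = Add(Mul(4, Pow(2, Rational(1, 2))), Rational(-40, 3)) = Add(Rational(-40, 3), Mul(4, Pow(2, Rational(1, 2))))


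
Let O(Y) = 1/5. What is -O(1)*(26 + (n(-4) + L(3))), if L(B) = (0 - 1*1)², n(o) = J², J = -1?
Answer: -28/5 ≈ -5.6000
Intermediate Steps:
O(Y) = ⅕
n(o) = 1 (n(o) = (-1)² = 1)
L(B) = 1 (L(B) = (0 - 1)² = (-1)² = 1)
-O(1)*(26 + (n(-4) + L(3))) = -(26 + (1 + 1))/5 = -(26 + 2)/5 = -28/5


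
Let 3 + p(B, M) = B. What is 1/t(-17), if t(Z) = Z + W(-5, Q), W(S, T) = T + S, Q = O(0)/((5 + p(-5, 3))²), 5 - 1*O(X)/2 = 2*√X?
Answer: -9/188 ≈ -0.047872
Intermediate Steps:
O(X) = 10 - 4*√X
p(B, M) = -3 + B
Q = 10/9 (Q = (10 - 4*√0)/((5 + (-3 - 5))²) = (10 - 4*0)/((5 - 8)²) = (10 + 0)/((-3)²) = 10/9 ≈ 1.1111)
W(S, T) = S + T
t(Z) = -35/9 + Z (t(Z) = Z + (-5 + 10/9) = Z - 35/9 = -35/9 + Z)
1/t(-17) = 1/(-35/9 - 17) = 1/(-188/9) = -9/188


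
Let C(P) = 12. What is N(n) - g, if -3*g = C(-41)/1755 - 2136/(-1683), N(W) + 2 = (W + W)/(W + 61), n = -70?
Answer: 4588318/328185 ≈ 13.981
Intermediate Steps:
N(W) = -2 + 2*W/(61 + W) (N(W) = -2 + (W + W)/(W + 61) = -2 + (2*W)/(61 + W) = -2 + 2*W/(61 + W))
g = -139588/328185 (g = -(12/1755 - 2136/(-1683))/3 = -(12*(1/1755) - 2136*(-1/1683))/3 = -(4/585 + 712/561)/3 = -⅓*139588/109395 = -139588/328185 ≈ -0.42533)
N(n) - g = -122/(61 - 70) - 1*(-139588/328185) = -122/(-9) + 139588/328185 = -122*(-⅑) + 139588/328185 = 122/9 + 139588/328185 = 4588318/328185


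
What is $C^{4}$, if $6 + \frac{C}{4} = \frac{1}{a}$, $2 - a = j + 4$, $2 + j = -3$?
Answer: $\frac{21381376}{81} \approx 2.6397 \cdot 10^{5}$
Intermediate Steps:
$j = -5$ ($j = -2 - 3 = -5$)
$a = 3$ ($a = 2 - \left(-5 + 4\right) = 2 - -1 = 2 + 1 = 3$)
$C = - \frac{68}{3}$ ($C = -24 + \frac{4}{3} = - \frac{68}{3} \approx -22.667$)
$C^{4} = \left(- \frac{68}{3}\right)^{4} = \frac{21381376}{81}$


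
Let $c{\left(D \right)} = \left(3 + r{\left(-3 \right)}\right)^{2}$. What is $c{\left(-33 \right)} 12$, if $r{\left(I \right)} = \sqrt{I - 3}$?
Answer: $36 + 72 i \sqrt{6} \approx 36.0 + 176.36 i$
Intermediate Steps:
$r{\left(I \right)} = \sqrt{-3 + I}$
$c{\left(D \right)} = \left(3 + i \sqrt{6}\right)^{2}$ ($c{\left(D \right)} = \left(3 + \sqrt{-3 - 3}\right)^{2} = \left(3 + \sqrt{-6}\right)^{2} = \left(3 + i \sqrt{6}\right)^{2}$)
$c{\left(-33 \right)} 12 = \left(3 + i \sqrt{6}\right)^{2} \cdot 12 = 12 \left(3 + i \sqrt{6}\right)^{2}$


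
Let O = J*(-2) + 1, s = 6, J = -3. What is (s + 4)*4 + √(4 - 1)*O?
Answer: 40 + 7*√3 ≈ 52.124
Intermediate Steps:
O = 7 (O = -3*(-2) + 1 = 6 + 1 = 7)
(s + 4)*4 + √(4 - 1)*O = (6 + 4)*4 + √(4 - 1)*7 = 10*4 + √3*7 = 40 + 7*√3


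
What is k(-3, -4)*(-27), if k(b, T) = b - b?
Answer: 0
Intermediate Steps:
k(b, T) = 0
k(-3, -4)*(-27) = 0*(-27) = 0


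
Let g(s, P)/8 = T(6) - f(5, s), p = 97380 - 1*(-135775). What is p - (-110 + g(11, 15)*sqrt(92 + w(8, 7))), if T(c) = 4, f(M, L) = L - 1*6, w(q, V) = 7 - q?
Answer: 233265 + 8*sqrt(91) ≈ 2.3334e+5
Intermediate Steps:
p = 233155 (p = 97380 + 135775 = 233155)
f(M, L) = -6 + L (f(M, L) = L - 6 = -6 + L)
g(s, P) = 80 - 8*s (g(s, P) = 8*(4 - (-6 + s)) = 8*(4 + (6 - s)) = 8*(10 - s) = 80 - 8*s)
p - (-110 + g(11, 15)*sqrt(92 + w(8, 7))) = 233155 - (-110 + (80 - 8*11)*sqrt(92 + (7 - 1*8))) = 233155 - (-110 + (80 - 88)*sqrt(92 + (7 - 8))) = 233155 - (-110 - 8*sqrt(92 - 1)) = 233155 - (-110 - 8*sqrt(91)) = 233155 + (110 + 8*sqrt(91)) = 233265 + 8*sqrt(91)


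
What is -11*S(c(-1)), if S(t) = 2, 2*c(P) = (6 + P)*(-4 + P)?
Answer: -22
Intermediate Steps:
c(P) = (-4 + P)*(6 + P)/2 (c(P) = ((6 + P)*(-4 + P))/2 = ((-4 + P)*(6 + P))/2 = (-4 + P)*(6 + P)/2)
-11*S(c(-1)) = -11*2 = -22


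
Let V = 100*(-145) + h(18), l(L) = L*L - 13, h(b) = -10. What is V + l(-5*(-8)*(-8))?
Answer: 87877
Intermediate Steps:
l(L) = -13 + L² (l(L) = L² - 13 = -13 + L²)
V = -14510 (V = 100*(-145) - 10 = -14500 - 10 = -14510)
V + l(-5*(-8)*(-8)) = -14510 + (-13 + (-5*(-8)*(-8))²) = -14510 + (-13 + (40*(-8))²) = -14510 + (-13 + (-320)²) = -14510 + (-13 + 102400) = -14510 + 102387 = 87877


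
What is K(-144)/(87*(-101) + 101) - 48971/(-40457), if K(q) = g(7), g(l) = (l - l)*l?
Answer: 48971/40457 ≈ 1.2104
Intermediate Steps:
g(l) = 0 (g(l) = 0*l = 0)
K(q) = 0
K(-144)/(87*(-101) + 101) - 48971/(-40457) = 0/(87*(-101) + 101) - 48971/(-40457) = 0/(-8787 + 101) - 48971*(-1/40457) = 0/(-8686) + 48971/40457 = 0*(-1/8686) + 48971/40457 = 0 + 48971/40457 = 48971/40457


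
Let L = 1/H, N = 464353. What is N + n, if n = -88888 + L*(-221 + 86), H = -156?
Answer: 19524225/52 ≈ 3.7547e+5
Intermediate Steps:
L = -1/156 (L = 1/(-156) = -1/156 ≈ -0.0064103)
n = -4622131/52 (n = -88888 - (-221 + 86)/156 = -88888 - 1/156*(-135) = -88888 + 45/52 = -4622131/52 ≈ -88887.)
N + n = 464353 - 4622131/52 = 19524225/52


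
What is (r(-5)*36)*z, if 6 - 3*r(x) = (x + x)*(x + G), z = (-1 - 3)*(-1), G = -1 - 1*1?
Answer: -3072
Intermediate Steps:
G = -2 (G = -1 - 1 = -2)
z = 4 (z = -4*(-1) = 4)
r(x) = 2 - 2*x*(-2 + x)/3 (r(x) = 2 - (x + x)*(x - 2)/3 = 2 - 2*x*(-2 + x)/3)
(r(-5)*36)*z = ((2 - ⅔*(-5)² + (4/3)*(-5))*36)*4 = ((2 - ⅔*25 - 20/3)*36)*4 = ((2 - 50/3 - 20/3)*36)*4 = -64/3*36*4 = -768*4 = -3072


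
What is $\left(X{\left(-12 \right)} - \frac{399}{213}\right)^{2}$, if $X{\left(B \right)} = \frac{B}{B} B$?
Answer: $\frac{970225}{5041} \approx 192.47$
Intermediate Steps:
$X{\left(B \right)} = B$ ($X{\left(B \right)} = 1 B = B$)
$\left(X{\left(-12 \right)} - \frac{399}{213}\right)^{2} = \left(-12 - \frac{399}{213}\right)^{2} = \left(-12 - \frac{133}{71}\right)^{2} = \left(- \frac{985}{71}\right)^{2} = \frac{970225}{5041}$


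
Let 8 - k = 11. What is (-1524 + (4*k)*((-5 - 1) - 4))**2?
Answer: 1971216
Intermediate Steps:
k = -3 (k = 8 - 1*11 = 8 - 11 = -3)
(-1524 + (4*k)*((-5 - 1) - 4))**2 = (-1524 + (4*(-3))*((-5 - 1) - 4))**2 = (-1524 - 12*(-6 - 4))**2 = (-1524 - 12*(-10))**2 = (-1524 + 120)**2 = (-1404)**2 = 1971216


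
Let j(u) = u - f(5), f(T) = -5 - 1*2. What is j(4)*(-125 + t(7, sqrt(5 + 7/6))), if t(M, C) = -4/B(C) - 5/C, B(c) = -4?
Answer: -1364 - 55*sqrt(222)/37 ≈ -1386.1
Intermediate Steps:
f(T) = -7 (f(T) = -5 - 2 = -7)
t(M, C) = 1 - 5/C (t(M, C) = -4/(-4) - 5/C = -4*(-1/4) - 5/C = 1 - 5/C)
j(u) = 7 + u (j(u) = u - 1*(-7) = u + 7 = 7 + u)
j(4)*(-125 + t(7, sqrt(5 + 7/6))) = (7 + 4)*(-125 + (-5 + sqrt(5 + 7/6))/(sqrt(5 + 7/6))) = 11*(-125 + (-5 + sqrt(5 + 7*(1/6)))/(sqrt(5 + 7*(1/6)))) = 11*(-125 + (-5 + sqrt(5 + 7/6))/(sqrt(5 + 7/6))) = 11*(-125 + (-5 + sqrt(37/6))/(sqrt(37/6))) = 11*(-125 + (-5 + sqrt(222)/6)/((sqrt(222)/6))) = 11*(-125 + (sqrt(222)/37)*(-5 + sqrt(222)/6)) = 11*(-125 + sqrt(222)*(-5 + sqrt(222)/6)/37) = -1375 + 11*sqrt(222)*(-5 + sqrt(222)/6)/37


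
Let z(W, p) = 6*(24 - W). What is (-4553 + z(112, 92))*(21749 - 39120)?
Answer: 88262051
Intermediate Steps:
z(W, p) = 144 - 6*W
(-4553 + z(112, 92))*(21749 - 39120) = (-4553 + (144 - 6*112))*(21749 - 39120) = (-4553 + (144 - 672))*(-17371) = (-4553 - 528)*(-17371) = -5081*(-17371) = 88262051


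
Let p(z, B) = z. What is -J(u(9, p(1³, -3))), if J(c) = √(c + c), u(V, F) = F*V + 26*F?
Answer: -√70 ≈ -8.3666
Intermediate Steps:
u(V, F) = 26*F + F*V
J(c) = √2*√c (J(c) = √(2*c) = √2*√c)
-J(u(9, p(1³, -3))) = -√2*√(1³*(26 + 9)) = -√2*√(1*35) = -√2*√35 = -√70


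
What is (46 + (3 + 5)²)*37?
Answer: 4070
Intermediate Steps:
(46 + (3 + 5)²)*37 = (46 + 8²)*37 = (46 + 64)*37 = 110*37 = 4070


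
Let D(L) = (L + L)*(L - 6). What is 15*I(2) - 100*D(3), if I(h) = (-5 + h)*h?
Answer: 1710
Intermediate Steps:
D(L) = 2*L*(-6 + L) (D(L) = (2*L)*(-6 + L) = 2*L*(-6 + L))
I(h) = h*(-5 + h)
15*I(2) - 100*D(3) = 15*(2*(-5 + 2)) - 200*3*(-6 + 3) = 15*(2*(-3)) - 200*3*(-3) = 15*(-6) - 100*(-18) = -90 + 1800 = 1710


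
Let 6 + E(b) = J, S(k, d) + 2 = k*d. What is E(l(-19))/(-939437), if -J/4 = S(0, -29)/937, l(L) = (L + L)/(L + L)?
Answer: 5614/880252469 ≈ 6.3777e-6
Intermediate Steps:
S(k, d) = -2 + d*k (S(k, d) = -2 + k*d = -2 + d*k)
l(L) = 1 (l(L) = (2*L)/((2*L)) = (2*L)*(1/(2*L)) = 1)
J = 8/937 (J = -4*(-2 - 29*0)/937 = -4*(-2 + 0)/937 = -(-8)/937 = -4*(-2/937) = 8/937 ≈ 0.0085379)
E(b) = -5614/937 (E(b) = -6 + 8/937 = -5614/937)
E(l(-19))/(-939437) = -5614/937/(-939437) = -5614/937*(-1/939437) = 5614/880252469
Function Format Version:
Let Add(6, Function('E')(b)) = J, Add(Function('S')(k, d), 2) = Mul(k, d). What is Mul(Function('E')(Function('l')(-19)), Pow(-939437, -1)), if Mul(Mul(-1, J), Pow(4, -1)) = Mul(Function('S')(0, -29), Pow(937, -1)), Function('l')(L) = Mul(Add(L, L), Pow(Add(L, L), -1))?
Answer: Rational(5614, 880252469) ≈ 6.3777e-6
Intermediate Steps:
Function('S')(k, d) = Add(-2, Mul(d, k)) (Function('S')(k, d) = Add(-2, Mul(k, d)) = Add(-2, Mul(d, k)))
Function('l')(L) = 1 (Function('l')(L) = Mul(Mul(2, L), Pow(Mul(2, L), -1)) = Mul(Mul(2, L), Mul(Rational(1, 2), Pow(L, -1))) = 1)
J = Rational(8, 937) (J = Mul(-4, Mul(Add(-2, Mul(-29, 0)), Pow(937, -1))) = Mul(-4, Mul(Add(-2, 0), Rational(1, 937))) = Mul(-4, Mul(-2, Rational(1, 937))) = Mul(-4, Rational(-2, 937)) = Rational(8, 937) ≈ 0.0085379)
Function('E')(b) = Rational(-5614, 937) (Function('E')(b) = Add(-6, Rational(8, 937)) = Rational(-5614, 937))
Mul(Function('E')(Function('l')(-19)), Pow(-939437, -1)) = Mul(Rational(-5614, 937), Pow(-939437, -1)) = Mul(Rational(-5614, 937), Rational(-1, 939437)) = Rational(5614, 880252469)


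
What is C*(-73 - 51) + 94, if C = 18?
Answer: -2138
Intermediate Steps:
C*(-73 - 51) + 94 = 18*(-73 - 51) + 94 = 18*(-124) + 94 = -2232 + 94 = -2138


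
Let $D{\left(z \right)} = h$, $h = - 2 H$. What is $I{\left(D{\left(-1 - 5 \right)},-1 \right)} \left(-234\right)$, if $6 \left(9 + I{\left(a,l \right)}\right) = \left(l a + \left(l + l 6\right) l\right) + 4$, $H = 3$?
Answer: $1443$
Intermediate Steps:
$h = -6$ ($h = \left(-2\right) 3 = -6$)
$D{\left(z \right)} = -6$
$I{\left(a,l \right)} = - \frac{25}{3} + \frac{7 l^{2}}{6} + \frac{a l}{6}$ ($I{\left(a,l \right)} = -9 + \frac{\left(l a + \left(l + l 6\right) l\right) + 4}{6} = -9 + \frac{\left(a l + \left(l + 6 l\right) l\right) + 4}{6} = -9 + \frac{\left(a l + 7 l l\right) + 4}{6} = -9 + \frac{\left(a l + 7 l^{2}\right) + 4}{6} = -9 + \frac{\left(7 l^{2} + a l\right) + 4}{6} = -9 + \frac{4 + 7 l^{2} + a l}{6} = -9 + \left(\frac{2}{3} + \frac{7 l^{2}}{6} + \frac{a l}{6}\right) = - \frac{25}{3} + \frac{7 l^{2}}{6} + \frac{a l}{6}$)
$I{\left(D{\left(-1 - 5 \right)},-1 \right)} \left(-234\right) = \left(- \frac{25}{3} + \frac{7 \left(-1\right)^{2}}{6} + \frac{1}{6} \left(-6\right) \left(-1\right)\right) \left(-234\right) = \left(- \frac{25}{3} + \frac{7}{6} \cdot 1 + 1\right) \left(-234\right) = \left(- \frac{25}{3} + \frac{7}{6} + 1\right) \left(-234\right) = \left(- \frac{37}{6}\right) \left(-234\right) = 1443$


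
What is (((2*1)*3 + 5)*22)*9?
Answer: 2178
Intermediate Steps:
(((2*1)*3 + 5)*22)*9 = ((2*3 + 5)*22)*9 = ((6 + 5)*22)*9 = (11*22)*9 = 242*9 = 2178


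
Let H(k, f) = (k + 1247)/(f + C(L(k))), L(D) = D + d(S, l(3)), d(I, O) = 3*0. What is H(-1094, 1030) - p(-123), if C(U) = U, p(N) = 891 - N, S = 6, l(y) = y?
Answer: -65049/64 ≈ -1016.4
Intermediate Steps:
d(I, O) = 0
L(D) = D (L(D) = D + 0 = D)
H(k, f) = (1247 + k)/(f + k) (H(k, f) = (k + 1247)/(f + k) = (1247 + k)/(f + k))
H(-1094, 1030) - p(-123) = (1247 - 1094)/(1030 - 1094) - (891 - 1*(-123)) = 153/(-64) - (891 + 123) = -1/64*153 - 1*1014 = -153/64 - 1014 = -65049/64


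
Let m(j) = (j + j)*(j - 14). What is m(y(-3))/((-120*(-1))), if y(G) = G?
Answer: 17/20 ≈ 0.85000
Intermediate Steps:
m(j) = 2*j*(-14 + j) (m(j) = (2*j)*(-14 + j) = 2*j*(-14 + j))
m(y(-3))/((-120*(-1))) = (2*(-3)*(-14 - 3))/((-120*(-1))) = (2*(-3)*(-17))/120 = 102*(1/120) = 17/20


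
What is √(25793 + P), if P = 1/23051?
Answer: 2*√3426268622161/23051 ≈ 160.60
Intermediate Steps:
P = 1/23051 ≈ 4.3382e-5
√(25793 + P) = √(25793 + 1/23051) = √(594554444/23051) = 2*√3426268622161/23051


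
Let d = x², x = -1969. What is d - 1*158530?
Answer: 3718431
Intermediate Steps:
d = 3876961 (d = (-1969)² = 3876961)
d - 1*158530 = 3876961 - 1*158530 = 3876961 - 158530 = 3718431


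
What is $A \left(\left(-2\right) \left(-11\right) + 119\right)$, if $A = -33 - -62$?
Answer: $4089$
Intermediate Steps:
$A = 29$ ($A = -33 + 62 = 29$)
$A \left(\left(-2\right) \left(-11\right) + 119\right) = 29 \left(\left(-2\right) \left(-11\right) + 119\right) = 29 \left(22 + 119\right) = 29 \cdot 141 = 4089$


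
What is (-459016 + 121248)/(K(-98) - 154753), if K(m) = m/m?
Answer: 42221/19344 ≈ 2.1826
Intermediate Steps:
K(m) = 1
(-459016 + 121248)/(K(-98) - 154753) = (-459016 + 121248)/(1 - 154753) = -337768/(-154752) = -337768*(-1/154752) = 42221/19344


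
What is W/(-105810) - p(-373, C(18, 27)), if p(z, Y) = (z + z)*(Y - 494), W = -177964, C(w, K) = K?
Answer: -18431060728/52905 ≈ -3.4838e+5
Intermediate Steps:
p(z, Y) = 2*z*(-494 + Y) (p(z, Y) = (2*z)*(-494 + Y) = 2*z*(-494 + Y))
W/(-105810) - p(-373, C(18, 27)) = -177964/(-105810) - 2*(-373)*(-494 + 27) = -177964*(-1/105810) - 2*(-373)*(-467) = 88982/52905 - 1*348382 = 88982/52905 - 348382 = -18431060728/52905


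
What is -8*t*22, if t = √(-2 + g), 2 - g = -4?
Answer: -352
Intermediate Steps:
g = 6 (g = 2 - 1*(-4) = 2 + 4 = 6)
t = 2 (t = √(-2 + 6) = √4 = 2)
-8*t*22 = -8*2*22 = -16*22 = -352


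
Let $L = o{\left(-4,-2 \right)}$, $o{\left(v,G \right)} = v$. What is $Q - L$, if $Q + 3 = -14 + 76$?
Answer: $63$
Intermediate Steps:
$L = -4$
$Q = 59$ ($Q = -3 + \left(-14 + 76\right) = -3 + 62 = 59$)
$Q - L = 59 - -4 = 59 + 4 = 63$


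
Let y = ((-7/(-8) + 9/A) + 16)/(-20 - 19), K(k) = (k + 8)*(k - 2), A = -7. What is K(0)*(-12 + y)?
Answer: 18054/91 ≈ 198.40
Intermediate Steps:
K(k) = (-2 + k)*(8 + k) (K(k) = (8 + k)*(-2 + k) = (-2 + k)*(8 + k))
y = -291/728 (y = ((-7/(-8) + 9/(-7)) + 16)/(-20 - 19) = ((-7*(-⅛) + 9*(-⅐)) + 16)/(-39) = ((7/8 - 9/7) + 16)*(-1/39) = (-23/56 + 16)*(-1/39) = (873/56)*(-1/39) = -291/728 ≈ -0.39973)
K(0)*(-12 + y) = (-16 + 0² + 6*0)*(-12 - 291/728) = (-16 + 0 + 0)*(-9027/728) = -16*(-9027/728) = 18054/91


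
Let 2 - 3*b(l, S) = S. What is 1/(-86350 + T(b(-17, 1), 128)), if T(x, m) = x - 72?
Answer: -3/259265 ≈ -1.1571e-5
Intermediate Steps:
b(l, S) = ⅔ - S/3
T(x, m) = -72 + x
1/(-86350 + T(b(-17, 1), 128)) = 1/(-86350 + (-72 + (⅔ - ⅓*1))) = 1/(-86350 + (-72 + (⅔ - ⅓))) = 1/(-86350 + (-72 + ⅓)) = 1/(-86350 - 215/3) = 1/(-259265/3) = -3/259265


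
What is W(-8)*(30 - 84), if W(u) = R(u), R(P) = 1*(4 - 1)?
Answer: -162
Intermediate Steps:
R(P) = 3 (R(P) = 1*3 = 3)
W(u) = 3
W(-8)*(30 - 84) = 3*(30 - 84) = 3*(-54) = -162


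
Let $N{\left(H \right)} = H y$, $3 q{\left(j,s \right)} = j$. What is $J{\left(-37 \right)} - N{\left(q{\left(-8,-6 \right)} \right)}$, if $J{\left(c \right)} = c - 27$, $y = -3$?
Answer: $-72$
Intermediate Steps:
$q{\left(j,s \right)} = \frac{j}{3}$
$J{\left(c \right)} = -27 + c$ ($J{\left(c \right)} = c - 27 = -27 + c$)
$N{\left(H \right)} = - 3 H$ ($N{\left(H \right)} = H \left(-3\right) = - 3 H$)
$J{\left(-37 \right)} - N{\left(q{\left(-8,-6 \right)} \right)} = \left(-27 - 37\right) - - 3 \cdot \frac{1}{3} \left(-8\right) = -64 - \left(-3\right) \left(- \frac{8}{3}\right) = -64 - 8 = -72$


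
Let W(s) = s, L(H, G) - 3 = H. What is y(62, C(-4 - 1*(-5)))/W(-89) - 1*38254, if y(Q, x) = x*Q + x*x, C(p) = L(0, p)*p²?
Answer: -3404801/89 ≈ -38256.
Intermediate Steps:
L(H, G) = 3 + H
C(p) = 3*p² (C(p) = (3 + 0)*p² = 3*p²)
y(Q, x) = x² + Q*x (y(Q, x) = Q*x + x² = x² + Q*x)
y(62, C(-4 - 1*(-5)))/W(-89) - 1*38254 = ((3*(-4 - 1*(-5))²)*(62 + 3*(-4 - 1*(-5))²))/(-89) - 1*38254 = ((3*(-4 + 5)²)*(62 + 3*(-4 + 5)²))*(-1/89) - 38254 = ((3*1²)*(62 + 3*1²))*(-1/89) - 38254 = ((3*1)*(62 + 3*1))*(-1/89) - 38254 = (3*(62 + 3))*(-1/89) - 38254 = (3*65)*(-1/89) - 38254 = 195*(-1/89) - 38254 = -195/89 - 38254 = -3404801/89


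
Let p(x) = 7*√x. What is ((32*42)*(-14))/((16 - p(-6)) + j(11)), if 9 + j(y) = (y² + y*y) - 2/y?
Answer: -11561088/153607 - 325248*I*√6/153607 ≈ -75.264 - 5.1866*I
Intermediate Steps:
j(y) = -9 - 2/y + 2*y² (j(y) = -9 + ((y² + y*y) - 2/y) = -9 + ((y² + y²) - 2/y) = -9 + (2*y² - 2/y) = -9 + (-2/y + 2*y²) = -9 - 2/y + 2*y²)
((32*42)*(-14))/((16 - p(-6)) + j(11)) = ((32*42)*(-14))/((16 - 7*√(-6)) + (-9 - 2/11 + 2*11²)) = (1344*(-14))/((16 - 7*I*√6) + (-9 - 2*1/11 + 2*121)) = -18816/((16 - 7*I*√6) + (-9 - 2/11 + 242)) = -18816/((16 - 7*I*√6) + 2561/11) = -18816/(2737/11 - 7*I*√6)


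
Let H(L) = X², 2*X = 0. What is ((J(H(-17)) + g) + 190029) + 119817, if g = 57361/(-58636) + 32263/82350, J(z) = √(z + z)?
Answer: 748071339103259/2414337300 ≈ 3.0985e+5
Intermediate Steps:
X = 0 (X = (½)*0 = 0)
H(L) = 0 (H(L) = 0² = 0)
J(z) = √2*√z (J(z) = √(2*z) = √2*√z)
g = -1415952541/2414337300 (g = 57361*(-1/58636) + 32263*(1/82350) = -57361/58636 + 32263/82350 = -1415952541/2414337300 ≈ -0.58648)
((J(H(-17)) + g) + 190029) + 119817 = ((√2*√0 - 1415952541/2414337300) + 190029) + 119817 = ((√2*0 - 1415952541/2414337300) + 190029) + 119817 = ((0 - 1415952541/2414337300) + 190029) + 119817 = (-1415952541/2414337300 + 190029) + 119817 = 458792686829159/2414337300 + 119817 = 748071339103259/2414337300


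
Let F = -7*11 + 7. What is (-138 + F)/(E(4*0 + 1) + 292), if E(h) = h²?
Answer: -208/293 ≈ -0.70990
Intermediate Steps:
F = -70 (F = -77 + 7 = -70)
(-138 + F)/(E(4*0 + 1) + 292) = (-138 - 70)/((4*0 + 1)² + 292) = -208/((0 + 1)² + 292) = -208/(1² + 292) = -208/(1 + 292) = -208/293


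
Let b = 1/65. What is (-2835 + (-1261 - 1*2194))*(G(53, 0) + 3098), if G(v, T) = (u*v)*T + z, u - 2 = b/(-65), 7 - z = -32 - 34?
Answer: -19945590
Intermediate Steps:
b = 1/65 ≈ 0.015385
z = 73 (z = 7 - (-32 - 34) = 7 - 1*(-66) = 7 + 66 = 73)
u = 8449/4225 (u = 2 + (1/65)/(-65) = 2 + (1/65)*(-1/65) = 2 - 1/4225 = 8449/4225 ≈ 1.9998)
G(v, T) = 73 + 8449*T*v/4225 (G(v, T) = (8449*v/4225)*T + 73 = 8449*T*v/4225 + 73 = 73 + 8449*T*v/4225)
(-2835 + (-1261 - 1*2194))*(G(53, 0) + 3098) = (-2835 + (-1261 - 1*2194))*((73 + (8449/4225)*0*53) + 3098) = (-2835 + (-1261 - 2194))*((73 + 0) + 3098) = (-2835 - 3455)*(73 + 3098) = -6290*3171 = -19945590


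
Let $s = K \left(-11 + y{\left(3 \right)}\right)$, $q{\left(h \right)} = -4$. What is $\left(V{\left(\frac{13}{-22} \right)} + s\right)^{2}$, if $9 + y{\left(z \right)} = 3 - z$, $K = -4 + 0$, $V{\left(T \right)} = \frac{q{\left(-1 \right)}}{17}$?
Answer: $\frac{1838736}{289} \approx 6362.4$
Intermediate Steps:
$V{\left(T \right)} = - \frac{4}{17}$
$K = -4$
$y{\left(z \right)} = -6 - z$ ($y{\left(z \right)} = -9 - \left(-3 + z\right) = -6 - z$)
$s = 80$ ($s = - 4 \left(-11 - 9\right) = \left(-4\right) \left(-20\right) = 80$)
$\left(V{\left(\frac{13}{-22} \right)} + s\right)^{2} = \left(- \frac{4}{17} + 80\right)^{2} = \left(\frac{1356}{17}\right)^{2} = \frac{1838736}{289}$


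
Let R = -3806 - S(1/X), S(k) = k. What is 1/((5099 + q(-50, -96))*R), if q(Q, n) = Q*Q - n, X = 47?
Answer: -47/1376504685 ≈ -3.4144e-8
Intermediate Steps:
q(Q, n) = Q**2 - n
R = -178883/47 (R = -3806 - 1/47 = -178883/47 ≈ -3806.0)
1/((5099 + q(-50, -96))*R) = 1/((5099 + ((-50)**2 - 1*(-96)))*(-178883/47)) = -47/178883/(5099 + (2500 + 96)) = -47/178883/(5099 + 2596) = -47/178883/7695 = (1/7695)*(-47/178883) = -47/1376504685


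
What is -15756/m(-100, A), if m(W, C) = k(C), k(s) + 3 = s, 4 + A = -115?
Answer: 7878/61 ≈ 129.15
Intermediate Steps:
A = -119 (A = -4 - 115 = -119)
k(s) = -3 + s
m(W, C) = -3 + C
-15756/m(-100, A) = -15756/(-3 - 119) = -15756/(-122) = -15756*(-1/122) = 7878/61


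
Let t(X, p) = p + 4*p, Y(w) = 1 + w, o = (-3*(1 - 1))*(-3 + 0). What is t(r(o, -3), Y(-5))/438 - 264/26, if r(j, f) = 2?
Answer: -29038/2847 ≈ -10.200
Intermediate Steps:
o = 0 (o = -3*0*(-3) = 0*(-3) = 0)
t(X, p) = 5*p
t(r(o, -3), Y(-5))/438 - 264/26 = (5*(1 - 5))/438 - 264/26 = (5*(-4))*(1/438) - 264*1/26 = -20*1/438 - 132/13 = -10/219 - 132/13 = -29038/2847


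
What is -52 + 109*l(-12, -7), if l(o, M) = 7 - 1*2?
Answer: 493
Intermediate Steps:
l(o, M) = 5 (l(o, M) = 7 - 2 = 5)
-52 + 109*l(-12, -7) = -52 + 109*5 = -52 + 545 = 493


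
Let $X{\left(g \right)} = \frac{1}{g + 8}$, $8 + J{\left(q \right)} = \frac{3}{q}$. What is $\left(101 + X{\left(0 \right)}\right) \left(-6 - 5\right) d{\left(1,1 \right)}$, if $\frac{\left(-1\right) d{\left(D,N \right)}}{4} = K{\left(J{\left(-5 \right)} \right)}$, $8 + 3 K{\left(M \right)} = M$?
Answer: $- \frac{738617}{30} \approx -24621.0$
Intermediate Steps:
$J{\left(q \right)} = -8 + \frac{3}{q}$
$X{\left(g \right)} = \frac{1}{8 + g}$
$K{\left(M \right)} = - \frac{8}{3} + \frac{M}{3}$
$d{\left(D,N \right)} = \frac{332}{15}$ ($d{\left(D,N \right)} = - 4 \left(- \frac{8}{3} + \frac{-8 + \frac{3}{-5}}{3}\right) = - 4 \left(- \frac{8}{3} + \frac{-8 + 3 \left(- \frac{1}{5}\right)}{3}\right) = - 4 \left(- \frac{8}{3} + \frac{-8 - \frac{3}{5}}{3}\right) = - 4 \left(- \frac{8}{3} + \frac{1}{3} \left(- \frac{43}{5}\right)\right) = - 4 \left(- \frac{8}{3} - \frac{43}{15}\right) = \left(-4\right) \left(- \frac{83}{15}\right) = \frac{332}{15}$)
$\left(101 + X{\left(0 \right)}\right) \left(-6 - 5\right) d{\left(1,1 \right)} = \left(101 + \frac{1}{8 + 0}\right) \left(-6 - 5\right) \frac{332}{15} = \left(101 + \frac{1}{8}\right) \left(\left(-11\right) \frac{332}{15}\right) = \left(101 + \frac{1}{8}\right) \left(- \frac{3652}{15}\right) = \frac{809}{8} \left(- \frac{3652}{15}\right) = - \frac{738617}{30}$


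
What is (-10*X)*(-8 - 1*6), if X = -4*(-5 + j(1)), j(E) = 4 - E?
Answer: 1120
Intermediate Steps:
X = 8 (X = -4*(-5 + (4 - 1*1)) = -4*(-5 + (4 - 1)) = -4*(-5 + 3) = -4*(-2) = 8)
(-10*X)*(-8 - 1*6) = (-10*8)*(-8 - 1*6) = -80*(-8 - 6) = -80*(-14) = 1120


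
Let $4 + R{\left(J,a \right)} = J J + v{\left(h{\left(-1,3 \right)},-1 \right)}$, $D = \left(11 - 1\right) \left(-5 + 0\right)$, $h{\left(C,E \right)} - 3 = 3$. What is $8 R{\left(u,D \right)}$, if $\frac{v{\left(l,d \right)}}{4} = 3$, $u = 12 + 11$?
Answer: $4296$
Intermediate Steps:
$h{\left(C,E \right)} = 6$ ($h{\left(C,E \right)} = 3 + 3 = 6$)
$u = 23$
$v{\left(l,d \right)} = 12$ ($v{\left(l,d \right)} = 4 \cdot 3 = 12$)
$D = -50$ ($D = 10 \left(-5\right) = -50$)
$R{\left(J,a \right)} = 8 + J^{2}$ ($R{\left(J,a \right)} = -4 + \left(J J + 12\right) = -4 + \left(J^{2} + 12\right) = -4 + \left(12 + J^{2}\right) = 8 + J^{2}$)
$8 R{\left(u,D \right)} = 8 \left(8 + 23^{2}\right) = 8 \left(8 + 529\right) = 8 \cdot 537 = 4296$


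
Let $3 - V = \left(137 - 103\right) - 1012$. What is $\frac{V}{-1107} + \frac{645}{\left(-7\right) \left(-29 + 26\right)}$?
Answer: $\frac{25682}{861} \approx 29.828$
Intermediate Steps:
$V = 981$ ($V = 3 - \left(\left(137 - 103\right) - 1012\right) = 3 - \left(34 - 1012\right) = 3 - -978 = 3 + 978 = 981$)
$\frac{V}{-1107} + \frac{645}{\left(-7\right) \left(-29 + 26\right)} = \frac{981}{-1107} + \frac{645}{\left(-7\right) \left(-29 + 26\right)} = 981 \left(- \frac{1}{1107}\right) + \frac{645}{\left(-7\right) \left(-3\right)} = - \frac{109}{123} + \frac{645}{21} = - \frac{109}{123} + 645 \cdot \frac{1}{21} = - \frac{109}{123} + \frac{215}{7} = \frac{25682}{861}$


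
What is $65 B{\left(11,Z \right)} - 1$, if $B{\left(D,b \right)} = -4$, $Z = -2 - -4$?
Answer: $-261$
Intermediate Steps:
$Z = 2$ ($Z = -2 + 4 = 2$)
$65 B{\left(11,Z \right)} - 1 = 65 \left(-4\right) - 1 = -260 - 1 = -261$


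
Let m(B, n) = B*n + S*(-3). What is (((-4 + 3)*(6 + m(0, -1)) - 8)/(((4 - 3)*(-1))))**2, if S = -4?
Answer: 676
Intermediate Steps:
m(B, n) = 12 + B*n (m(B, n) = B*n - 4*(-3) = B*n + 12 = 12 + B*n)
(((-4 + 3)*(6 + m(0, -1)) - 8)/(((4 - 3)*(-1))))**2 = (((-4 + 3)*(6 + (12 + 0*(-1))) - 8)/(((4 - 3)*(-1))))**2 = ((-(6 + (12 + 0)) - 8)/((1*(-1))))**2 = ((-(6 + 12) - 8)/(-1))**2 = ((-1*18 - 8)*(-1))**2 = ((-18 - 8)*(-1))**2 = (-26*(-1))**2 = 26**2 = 676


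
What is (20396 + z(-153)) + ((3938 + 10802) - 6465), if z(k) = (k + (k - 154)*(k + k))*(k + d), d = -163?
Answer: -29608653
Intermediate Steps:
z(k) = (-163 + k)*(k + 2*k*(-154 + k)) (z(k) = (k + (k - 154)*(k + k))*(k - 163) = (k + (-154 + k)*(2*k))*(-163 + k) = (k + 2*k*(-154 + k))*(-163 + k) = (-163 + k)*(k + 2*k*(-154 + k)))
(20396 + z(-153)) + ((3938 + 10802) - 6465) = (20396 - 153*(50041 - 633*(-153) + 2*(-153)**2)) + ((3938 + 10802) - 6465) = (20396 - 153*(50041 + 96849 + 2*23409)) + (14740 - 6465) = (20396 - 153*(50041 + 96849 + 46818)) + 8275 = (20396 - 153*193708) + 8275 = (20396 - 29637324) + 8275 = -29616928 + 8275 = -29608653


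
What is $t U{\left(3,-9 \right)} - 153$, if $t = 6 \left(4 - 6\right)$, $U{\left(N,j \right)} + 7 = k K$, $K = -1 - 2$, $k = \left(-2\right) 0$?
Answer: $-69$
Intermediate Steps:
$k = 0$
$K = -3$ ($K = -1 - 2 = -3$)
$U{\left(N,j \right)} = -7$ ($U{\left(N,j \right)} = -7 + 0 \left(-3\right) = -7 + 0 = -7$)
$t = -12$ ($t = 6 \left(-2\right) = -12$)
$t U{\left(3,-9 \right)} - 153 = \left(-12\right) \left(-7\right) - 153 = 84 - 153 = -69$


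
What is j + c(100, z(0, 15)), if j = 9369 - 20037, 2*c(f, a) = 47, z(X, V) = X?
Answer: -21289/2 ≈ -10645.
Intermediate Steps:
c(f, a) = 47/2 (c(f, a) = (1/2)*47 = 47/2)
j = -10668
j + c(100, z(0, 15)) = -10668 + 47/2 = -21289/2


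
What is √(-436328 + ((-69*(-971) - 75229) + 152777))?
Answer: I*√291781 ≈ 540.17*I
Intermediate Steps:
√(-436328 + ((-69*(-971) - 75229) + 152777)) = √(-436328 + ((66999 - 75229) + 152777)) = √(-436328 + (-8230 + 152777)) = √(-436328 + 144547) = √(-291781) = I*√291781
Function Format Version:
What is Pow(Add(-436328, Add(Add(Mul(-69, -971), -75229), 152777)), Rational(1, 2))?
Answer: Mul(I, Pow(291781, Rational(1, 2))) ≈ Mul(540.17, I)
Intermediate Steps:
Pow(Add(-436328, Add(Add(Mul(-69, -971), -75229), 152777)), Rational(1, 2)) = Pow(Add(-436328, Add(Add(66999, -75229), 152777)), Rational(1, 2)) = Pow(Add(-436328, Add(-8230, 152777)), Rational(1, 2)) = Pow(Add(-436328, 144547), Rational(1, 2)) = Pow(-291781, Rational(1, 2)) = Mul(I, Pow(291781, Rational(1, 2)))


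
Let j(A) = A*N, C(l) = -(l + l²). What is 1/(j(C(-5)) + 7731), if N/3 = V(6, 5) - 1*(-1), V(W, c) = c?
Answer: 1/7371 ≈ 0.00013567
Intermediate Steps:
N = 18 (N = 3*(5 - 1*(-1)) = 3*(5 + 1) = 3*6 = 18)
C(l) = -l - l²
j(A) = 18*A (j(A) = A*18 = 18*A)
1/(j(C(-5)) + 7731) = 1/(18*(-1*(-5)*(1 - 5)) + 7731) = 1/(18*(-1*(-5)*(-4)) + 7731) = 1/(18*(-20) + 7731) = 1/(-360 + 7731) = 1/7371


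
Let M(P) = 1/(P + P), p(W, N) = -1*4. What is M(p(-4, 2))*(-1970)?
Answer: 985/4 ≈ 246.25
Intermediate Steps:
p(W, N) = -4
M(P) = 1/(2*P)
M(p(-4, 2))*(-1970) = ((1/2)/(-4))*(-1970) = ((1/2)*(-1/4))*(-1970) = -1/8*(-1970) = 985/4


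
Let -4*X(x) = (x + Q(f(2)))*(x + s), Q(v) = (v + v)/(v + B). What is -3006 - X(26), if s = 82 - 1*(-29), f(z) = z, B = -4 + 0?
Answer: -2184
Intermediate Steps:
B = -4
s = 111 (s = 82 + 29 = 111)
Q(v) = 2*v/(-4 + v) (Q(v) = (v + v)/(v - 4) = (2*v)/(-4 + v) = 2*v/(-4 + v))
X(x) = -(-2 + x)*(111 + x)/4 (X(x) = -(x + 2*2/(-4 + 2))*(x + 111)/4 = -(x + 2*2/(-2))*(111 + x)/4 = -(x + 2*2*(-1/2))*(111 + x)/4 = -(x - 2)*(111 + x)/4 = -(-2 + x)*(111 + x)/4)
-3006 - X(26) = -3006 - (111/2 - 109/4*26 - 1/4*26**2) = -3006 - (111/2 - 1417/2 - 1/4*676) = -3006 - (111/2 - 1417/2 - 169) = -3006 - 1*(-822) = -3006 + 822 = -2184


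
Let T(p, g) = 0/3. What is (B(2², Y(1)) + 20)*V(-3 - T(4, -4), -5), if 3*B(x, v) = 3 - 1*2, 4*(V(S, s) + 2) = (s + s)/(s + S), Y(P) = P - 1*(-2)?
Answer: -549/16 ≈ -34.313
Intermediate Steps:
T(p, g) = 0 (T(p, g) = 0*(⅓) = 0)
Y(P) = 2 + P (Y(P) = P + 2 = 2 + P)
V(S, s) = -2 + s/(2*(S + s)) (V(S, s) = -2 + ((s + s)/(s + S))/4 = -2 + ((2*s)/(S + s))/4 = -2 + (2*s/(S + s))/4 = -2 + s/(2*(S + s)))
B(x, v) = ⅓ (B(x, v) = (3 - 1*2)/3 = (3 - 2)/3 = (⅓)*1 = ⅓)
(B(2², Y(1)) + 20)*V(-3 - T(4, -4), -5) = (⅓ + 20)*((-2*(-3 - 1*0) - 3/2*(-5))/((-3 - 1*0) - 5)) = 61*((-2*(-3 + 0) + 15/2)/((-3 + 0) - 5))/3 = 61*((-2*(-3) + 15/2)/(-3 - 5))/3 = 61*((6 + 15/2)/(-8))/3 = 61*(-⅛*27/2)/3 = (61/3)*(-27/16) = -549/16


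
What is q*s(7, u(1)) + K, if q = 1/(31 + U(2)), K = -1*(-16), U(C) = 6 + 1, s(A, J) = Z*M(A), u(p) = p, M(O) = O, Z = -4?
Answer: 290/19 ≈ 15.263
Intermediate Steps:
s(A, J) = -4*A
U(C) = 7
K = 16
q = 1/38 (q = 1/(31 + 7) = 1/38 ≈ 0.026316)
q*s(7, u(1)) + K = (-4*7)/38 + 16 = (1/38)*(-28) + 16 = -14/19 + 16 = 290/19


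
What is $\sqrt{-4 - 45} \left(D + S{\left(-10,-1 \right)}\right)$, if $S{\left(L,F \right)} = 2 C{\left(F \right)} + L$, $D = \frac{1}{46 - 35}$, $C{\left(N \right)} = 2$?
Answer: $- \frac{455 i}{11} \approx - 41.364 i$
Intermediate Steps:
$D = \frac{1}{11}$ ($D = \frac{1}{46 - 35} = \frac{1}{11} \approx 0.090909$)
$S{\left(L,F \right)} = 4 + L$ ($S{\left(L,F \right)} = 2 \cdot 2 + L = 4 + L$)
$\sqrt{-4 - 45} \left(D + S{\left(-10,-1 \right)}\right) = \sqrt{-4 - 45} \left(\frac{1}{11} + \left(4 - 10\right)\right) = \sqrt{-49} \left(\frac{1}{11} - 6\right) = 7 i \left(- \frac{65}{11}\right) = - \frac{455 i}{11}$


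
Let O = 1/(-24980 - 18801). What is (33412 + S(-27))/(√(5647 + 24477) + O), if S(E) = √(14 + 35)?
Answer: 1463117239/57740959049163 + 128113471681318*√7531/57740959049163 ≈ 192.55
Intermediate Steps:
S(E) = 7 (S(E) = √49 = 7)
O = -1/43781 (O = 1/(-43781) = -1/43781 ≈ -2.2841e-5)
(33412 + S(-27))/(√(5647 + 24477) + O) = (33412 + 7)/(√(5647 + 24477) - 1/43781) = 33419/(√30124 - 1/43781) = 33419/(2*√7531 - 1/43781) = 33419/(-1/43781 + 2*√7531)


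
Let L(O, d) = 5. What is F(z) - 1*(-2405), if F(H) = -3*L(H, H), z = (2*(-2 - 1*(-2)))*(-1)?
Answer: 2390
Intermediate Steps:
z = 0 (z = (2*(-2 + 2))*(-1) = (2*0)*(-1) = 0*(-1) = 0)
F(H) = -15 (F(H) = -3*5 = -15)
F(z) - 1*(-2405) = -15 - 1*(-2405) = -15 + 2405 = 2390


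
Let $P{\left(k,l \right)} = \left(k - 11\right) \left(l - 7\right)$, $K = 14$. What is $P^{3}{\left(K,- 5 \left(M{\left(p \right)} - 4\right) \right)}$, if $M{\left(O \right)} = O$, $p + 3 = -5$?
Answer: $4019679$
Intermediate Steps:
$p = -8$ ($p = -3 - 5 = -8$)
$P{\left(k,l \right)} = \left(-11 + k\right) \left(-7 + l\right)$
$P^{3}{\left(K,- 5 \left(M{\left(p \right)} - 4\right) \right)} = \left(77 - 11 \left(- 5 \left(-8 - 4\right)\right) - 98 + 14 \left(- 5 \left(-8 - 4\right)\right)\right)^{3} = \left(77 - 11 \left(\left(-5\right) \left(-12\right)\right) - 98 + 14 \left(\left(-5\right) \left(-12\right)\right)\right)^{3} = \left(77 - 660 - 98 + 14 \cdot 60\right)^{3} = \left(77 - 660 - 98 + 840\right)^{3} = 159^{3} = 4019679$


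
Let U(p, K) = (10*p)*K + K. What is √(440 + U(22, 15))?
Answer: √3755 ≈ 61.278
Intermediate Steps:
U(p, K) = K + 10*K*p (U(p, K) = 10*K*p + K = K + 10*K*p)
√(440 + U(22, 15)) = √(440 + 15*(1 + 10*22)) = √(440 + 15*(1 + 220)) = √(440 + 15*221) = √(440 + 3315) = √3755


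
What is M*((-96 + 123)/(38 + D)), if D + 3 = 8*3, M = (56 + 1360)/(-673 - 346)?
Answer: -648/1019 ≈ -0.63592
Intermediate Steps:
M = -1416/1019 (M = 1416/(-1019) = 1416*(-1/1019) = -1416/1019 ≈ -1.3896)
D = 21 (D = -3 + 8*3 = -3 + 24 = 21)
M*((-96 + 123)/(38 + D)) = -1416*(-96 + 123)/(1019*(38 + 21)) = -38232/(1019*59) = -1416/1019*27/59 = -648/1019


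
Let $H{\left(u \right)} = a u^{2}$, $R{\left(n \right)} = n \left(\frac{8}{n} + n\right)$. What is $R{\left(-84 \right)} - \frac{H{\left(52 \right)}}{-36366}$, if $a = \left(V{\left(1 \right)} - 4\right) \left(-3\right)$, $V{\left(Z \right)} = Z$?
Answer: $\frac{42818960}{6061} \approx 7064.7$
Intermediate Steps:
$R{\left(n \right)} = n \left(n + \frac{8}{n}\right)$
$a = 9$ ($a = \left(1 - 4\right) \left(-3\right) = \left(-3\right) \left(-3\right) = 9$)
$H{\left(u \right)} = 9 u^{2}$
$R{\left(-84 \right)} - \frac{H{\left(52 \right)}}{-36366} = \left(8 + \left(-84\right)^{2}\right) - \frac{9 \cdot 52^{2}}{-36366} = \left(8 + 7056\right) - 9 \cdot 2704 \left(- \frac{1}{36366}\right) = 7064 - 24336 \left(- \frac{1}{36366}\right) = 7064 - - \frac{4056}{6061} = 7064 + \frac{4056}{6061} = \frac{42818960}{6061}$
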